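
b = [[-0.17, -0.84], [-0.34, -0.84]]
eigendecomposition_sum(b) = [[0.1, -0.08], [-0.03, 0.03]] + [[-0.27, -0.76], [-0.31, -0.87]]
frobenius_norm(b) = 1.25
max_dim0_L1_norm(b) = 1.68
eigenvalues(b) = [0.13, -1.14]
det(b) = -0.14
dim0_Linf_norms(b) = [0.34, 0.84]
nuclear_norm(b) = 1.36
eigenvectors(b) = [[0.94, 0.66], [-0.33, 0.75]]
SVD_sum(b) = [[-0.25, -0.82], [-0.26, -0.86]] + [[0.08, -0.02], [-0.08, 0.02]]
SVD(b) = [[-0.69, -0.73], [-0.73, 0.69]] @ diag([1.2419661161420676, 0.11497898223148076]) @ [[0.29, 0.96],[-0.96, 0.29]]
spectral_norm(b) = 1.24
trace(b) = -1.01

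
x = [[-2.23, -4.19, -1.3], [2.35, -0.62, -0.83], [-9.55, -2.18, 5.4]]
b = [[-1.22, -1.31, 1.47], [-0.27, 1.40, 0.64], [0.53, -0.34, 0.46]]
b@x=[[-14.4,2.72,10.61], [-2.22,-1.13,2.65], [-6.37,-3.01,2.08]]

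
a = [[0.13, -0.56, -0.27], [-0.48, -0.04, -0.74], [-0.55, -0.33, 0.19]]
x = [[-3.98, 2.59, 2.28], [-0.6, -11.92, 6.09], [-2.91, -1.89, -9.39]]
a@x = [[0.6, 7.52, -0.58], [4.09, 0.63, 5.61], [1.83, 2.15, -5.05]]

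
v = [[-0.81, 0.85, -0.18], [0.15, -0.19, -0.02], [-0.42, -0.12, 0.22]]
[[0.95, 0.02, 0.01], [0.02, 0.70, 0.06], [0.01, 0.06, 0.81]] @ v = [[-0.77, 0.80, -0.17],  [0.06, -0.12, -0.00],  [-0.34, -0.1, 0.18]]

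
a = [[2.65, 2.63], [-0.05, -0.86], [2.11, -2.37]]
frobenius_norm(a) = 4.97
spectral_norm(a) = 3.82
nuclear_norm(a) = 7.01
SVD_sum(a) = [[1.99, 3.06], [-0.41, -0.63], [-0.46, -0.7]] + [[0.66, -0.43], [0.36, -0.23], [2.57, -1.67]]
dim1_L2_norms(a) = [3.73, 0.86, 3.17]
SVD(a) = [[0.96, 0.25], [-0.2, 0.13], [-0.22, 0.96]] @ diag([3.8181713416618512, 3.189367900652437]) @ [[0.54, 0.84], [0.84, -0.54]]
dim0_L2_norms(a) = [3.39, 3.64]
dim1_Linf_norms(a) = [2.65, 0.86, 2.37]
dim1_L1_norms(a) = [5.28, 0.91, 4.48]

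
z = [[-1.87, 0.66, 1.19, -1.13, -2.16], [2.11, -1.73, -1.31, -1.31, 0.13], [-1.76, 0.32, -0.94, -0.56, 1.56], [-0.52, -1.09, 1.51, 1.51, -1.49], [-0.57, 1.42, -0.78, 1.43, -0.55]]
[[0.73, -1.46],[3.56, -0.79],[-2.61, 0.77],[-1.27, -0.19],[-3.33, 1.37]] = z @ [[1.29,-0.14], [-0.01,0.15], [0.81,-0.42], [-1.46,0.63], [-0.25,0.28]]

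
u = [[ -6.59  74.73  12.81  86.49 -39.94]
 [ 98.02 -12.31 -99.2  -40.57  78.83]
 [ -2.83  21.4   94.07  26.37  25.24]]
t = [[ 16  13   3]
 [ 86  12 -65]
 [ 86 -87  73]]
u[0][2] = 12.81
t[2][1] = -87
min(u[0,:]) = -39.94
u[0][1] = 74.73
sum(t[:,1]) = -62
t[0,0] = 16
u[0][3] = 86.49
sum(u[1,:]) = 24.76999999999999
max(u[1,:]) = 98.02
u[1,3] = -40.57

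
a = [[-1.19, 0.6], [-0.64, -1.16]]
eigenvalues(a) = [(-1.17+0.62j), (-1.17-0.62j)]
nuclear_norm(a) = 2.66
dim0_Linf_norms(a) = [1.19, 1.16]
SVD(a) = [[-0.76,-0.65], [-0.65,0.76]] @ diag([1.3535424343994436, 1.3035424343994435]) @ [[0.98, 0.22], [0.22, -0.98]]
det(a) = 1.76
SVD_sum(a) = [[-1.00, -0.23],[-0.86, -0.19]] + [[-0.19, 0.83], [0.22, -0.97]]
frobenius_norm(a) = 1.88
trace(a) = -2.35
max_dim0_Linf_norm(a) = 1.19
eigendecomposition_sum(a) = [[-0.59+0.30j, (0.3+0.57j)], [-0.32-0.61j, (-0.58+0.32j)]] + [[-0.59-0.30j,  (0.3-0.57j)], [-0.32+0.61j,  -0.58-0.32j]]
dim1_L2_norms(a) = [1.33, 1.32]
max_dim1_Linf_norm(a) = 1.19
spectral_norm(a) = 1.35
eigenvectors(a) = [[-0.02+0.70j,(-0.02-0.7j)],[(-0.72+0j),-0.72-0.00j]]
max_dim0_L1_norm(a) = 1.83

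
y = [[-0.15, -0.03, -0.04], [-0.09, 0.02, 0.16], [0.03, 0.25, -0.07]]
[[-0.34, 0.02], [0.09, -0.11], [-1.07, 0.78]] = y@[[2.39, -0.38], [-3.9, 2.82], [2.38, -1.24]]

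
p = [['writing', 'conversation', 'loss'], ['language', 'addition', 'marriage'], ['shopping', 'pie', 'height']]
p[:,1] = ['conversation', 'addition', 'pie']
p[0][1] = 'conversation'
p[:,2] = ['loss', 'marriage', 'height']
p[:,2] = ['loss', 'marriage', 'height']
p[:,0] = ['writing', 'language', 'shopping']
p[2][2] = 'height'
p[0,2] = 'loss'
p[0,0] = 'writing'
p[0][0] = 'writing'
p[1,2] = 'marriage'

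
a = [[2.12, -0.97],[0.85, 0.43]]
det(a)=1.736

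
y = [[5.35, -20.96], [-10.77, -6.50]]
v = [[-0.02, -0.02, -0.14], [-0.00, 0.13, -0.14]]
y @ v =[[-0.11, -2.83, 2.19], [0.22, -0.63, 2.42]]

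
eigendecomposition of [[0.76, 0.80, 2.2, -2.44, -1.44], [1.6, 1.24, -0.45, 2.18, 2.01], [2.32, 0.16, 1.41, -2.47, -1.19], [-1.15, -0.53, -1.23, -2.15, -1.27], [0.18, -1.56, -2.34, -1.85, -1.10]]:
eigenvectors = [[0.63, -0.46, 0.58, -0.18, 0.01], [-0.05, 0.54, -0.46, -0.2, -0.85], [0.72, -0.18, -0.15, 0.16, 0.37], [-0.2, -0.62, 0.52, -0.47, -0.15], [-0.2, -0.27, -0.39, 0.83, 0.35]]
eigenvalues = [4.45, -3.45, -1.65, -0.16, 0.97]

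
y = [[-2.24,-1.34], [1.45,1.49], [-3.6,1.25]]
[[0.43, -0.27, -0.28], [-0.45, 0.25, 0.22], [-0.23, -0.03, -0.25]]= y@[[-0.03,  0.05,  0.09], [-0.27,  0.12,  0.06]]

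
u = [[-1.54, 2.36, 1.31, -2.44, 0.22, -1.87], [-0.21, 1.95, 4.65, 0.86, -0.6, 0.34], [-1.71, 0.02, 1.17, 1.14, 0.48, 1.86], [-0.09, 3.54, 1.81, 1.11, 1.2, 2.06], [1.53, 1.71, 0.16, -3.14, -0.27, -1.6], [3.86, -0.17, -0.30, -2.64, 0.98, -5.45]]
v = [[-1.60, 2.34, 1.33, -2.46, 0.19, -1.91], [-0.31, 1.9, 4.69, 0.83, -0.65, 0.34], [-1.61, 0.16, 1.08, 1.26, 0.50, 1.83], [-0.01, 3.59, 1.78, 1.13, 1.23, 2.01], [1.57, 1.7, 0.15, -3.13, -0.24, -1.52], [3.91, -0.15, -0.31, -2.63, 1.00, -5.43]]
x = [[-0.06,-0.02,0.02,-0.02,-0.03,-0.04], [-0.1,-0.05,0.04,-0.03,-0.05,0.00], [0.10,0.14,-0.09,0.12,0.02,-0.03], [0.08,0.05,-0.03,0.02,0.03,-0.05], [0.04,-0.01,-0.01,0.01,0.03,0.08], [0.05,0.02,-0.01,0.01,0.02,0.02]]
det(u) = 680.25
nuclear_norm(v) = 24.35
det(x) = -0.00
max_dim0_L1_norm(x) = 0.43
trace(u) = -3.03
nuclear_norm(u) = 24.30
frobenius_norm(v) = 12.19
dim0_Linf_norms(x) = [0.1, 0.14, 0.09, 0.12, 0.05, 0.08]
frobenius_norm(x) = 0.32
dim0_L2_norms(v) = [4.8, 4.99, 5.31, 5.13, 1.81, 6.55]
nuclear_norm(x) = 0.50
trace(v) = -3.16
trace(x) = -0.13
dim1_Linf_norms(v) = [2.46, 4.69, 1.83, 3.59, 3.13, 5.43]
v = u + x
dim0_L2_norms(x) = [0.18, 0.16, 0.11, 0.13, 0.08, 0.11]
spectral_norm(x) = 0.29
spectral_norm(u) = 8.97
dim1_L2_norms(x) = [0.09, 0.13, 0.23, 0.12, 0.1, 0.06]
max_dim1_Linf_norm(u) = 5.45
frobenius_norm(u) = 12.18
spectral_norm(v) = 8.94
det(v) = 623.51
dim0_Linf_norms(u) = [3.86, 3.54, 4.65, 3.14, 1.2, 5.45]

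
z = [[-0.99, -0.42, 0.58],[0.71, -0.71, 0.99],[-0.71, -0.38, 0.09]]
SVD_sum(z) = [[-0.51, -0.63, 0.73], [-0.35, -0.43, 0.50], [-0.28, -0.35, 0.41]] + [[-0.47, 0.12, -0.22],[1.05, -0.26, 0.51],[-0.44, 0.11, -0.21]] + [[-0.01, 0.09, 0.07], [0.0, -0.02, -0.01], [0.02, -0.14, -0.11]]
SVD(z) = [[-0.75, 0.38, -0.54], [-0.51, -0.85, 0.11], [-0.42, 0.36, 0.83]] @ diag([1.455535541141276, 1.4049054938085388, 0.2132061020260922]) @ [[0.47, 0.57, -0.67], [-0.88, 0.22, -0.42], [0.09, -0.79, -0.61]]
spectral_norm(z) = 1.46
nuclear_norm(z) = 3.07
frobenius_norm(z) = 2.03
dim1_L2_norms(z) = [1.22, 1.41, 0.81]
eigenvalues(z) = [(-0.62+0.89j), (-0.62-0.89j), (-0.37+0j)]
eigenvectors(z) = [[(-0.1-0.42j), -0.10+0.42j, -0.19+0.00j],[(-0.8+0j), -0.80-0.00j, 0.88+0.00j],[(-0-0.42j), (-0+0.42j), 0.44+0.00j]]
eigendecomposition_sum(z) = [[-0.45+0.18j, -0.22-0.13j, (0.24+0.34j)], [0.13+0.89j, (-0.33+0.34j), (0.72-0.29j)], [(-0.47+0.07j), -0.18-0.17j, (0.16+0.38j)]] + [[(-0.45-0.18j), (-0.22+0.13j), (0.24-0.34j)], [0.13-0.89j, (-0.33-0.34j), 0.72+0.29j], [-0.47-0.07j, (-0.18+0.17j), 0.16-0.38j]] + [[-0.10-0.00j, (0.01-0j), 0.09+0.00j], [(0.45+0j), (-0.05+0j), (-0.44-0j)], [0.22+0.00j, (-0.03+0j), -0.22-0.00j]]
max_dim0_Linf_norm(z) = 0.99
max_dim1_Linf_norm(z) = 0.99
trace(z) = -1.61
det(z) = -0.44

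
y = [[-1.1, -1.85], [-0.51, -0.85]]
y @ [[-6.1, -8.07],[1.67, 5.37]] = [[3.62, -1.06], [1.69, -0.45]]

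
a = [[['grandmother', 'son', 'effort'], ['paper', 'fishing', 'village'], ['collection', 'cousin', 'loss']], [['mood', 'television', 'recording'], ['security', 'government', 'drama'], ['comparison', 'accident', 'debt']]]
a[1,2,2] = 'debt'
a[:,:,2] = [['effort', 'village', 'loss'], ['recording', 'drama', 'debt']]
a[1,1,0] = 'security'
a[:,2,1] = ['cousin', 'accident']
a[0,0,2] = 'effort'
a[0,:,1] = ['son', 'fishing', 'cousin']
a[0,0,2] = 'effort'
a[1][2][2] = 'debt'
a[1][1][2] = 'drama'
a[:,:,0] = [['grandmother', 'paper', 'collection'], ['mood', 'security', 'comparison']]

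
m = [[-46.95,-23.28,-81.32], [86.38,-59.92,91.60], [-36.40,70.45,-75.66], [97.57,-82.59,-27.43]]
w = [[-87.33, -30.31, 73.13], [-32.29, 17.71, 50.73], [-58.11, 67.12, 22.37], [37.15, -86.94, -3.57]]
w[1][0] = -32.29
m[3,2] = -27.43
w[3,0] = 37.15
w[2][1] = 67.12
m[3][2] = -27.43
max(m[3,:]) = 97.57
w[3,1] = -86.94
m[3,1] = -82.59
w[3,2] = -3.57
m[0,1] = -23.28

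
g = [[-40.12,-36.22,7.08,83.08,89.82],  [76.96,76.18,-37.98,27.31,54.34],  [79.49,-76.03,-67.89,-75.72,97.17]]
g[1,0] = 76.96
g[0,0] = -40.12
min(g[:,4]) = 54.34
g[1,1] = 76.18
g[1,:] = [76.96, 76.18, -37.98, 27.31, 54.34]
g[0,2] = 7.08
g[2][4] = 97.17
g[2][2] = -67.89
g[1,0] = 76.96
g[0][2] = 7.08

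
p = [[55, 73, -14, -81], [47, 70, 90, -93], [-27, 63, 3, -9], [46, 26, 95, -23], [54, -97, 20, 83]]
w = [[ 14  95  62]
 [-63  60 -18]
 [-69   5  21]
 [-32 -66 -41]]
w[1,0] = -63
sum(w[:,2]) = 24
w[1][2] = -18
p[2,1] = 63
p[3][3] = -23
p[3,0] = 46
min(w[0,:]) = 14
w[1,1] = 60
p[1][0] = 47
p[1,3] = -93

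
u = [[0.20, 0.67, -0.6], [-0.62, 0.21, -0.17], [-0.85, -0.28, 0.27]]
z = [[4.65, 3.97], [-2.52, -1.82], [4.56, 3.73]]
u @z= [[-3.49, -2.66], [-4.19, -3.48], [-2.02, -1.86]]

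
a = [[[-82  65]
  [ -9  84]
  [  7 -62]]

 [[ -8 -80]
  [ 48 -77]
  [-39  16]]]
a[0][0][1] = 65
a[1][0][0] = -8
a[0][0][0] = -82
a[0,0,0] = -82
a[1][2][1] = 16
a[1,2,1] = 16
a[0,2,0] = 7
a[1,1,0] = 48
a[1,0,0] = -8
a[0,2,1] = -62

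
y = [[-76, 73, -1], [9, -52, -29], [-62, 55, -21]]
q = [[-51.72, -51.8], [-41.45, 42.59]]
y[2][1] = 55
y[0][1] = 73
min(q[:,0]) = -51.72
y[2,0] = -62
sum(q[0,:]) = -103.52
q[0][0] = -51.72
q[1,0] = -41.45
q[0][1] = -51.8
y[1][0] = 9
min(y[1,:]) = -52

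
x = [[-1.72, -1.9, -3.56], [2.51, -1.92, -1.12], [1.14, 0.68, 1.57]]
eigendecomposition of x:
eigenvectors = [[0.24+0.58j, (0.24-0.58j), (-0.33+0j)], [0.72+0.00j, (0.72-0j), -0.76+0.00j], [-0.03-0.28j, -0.03+0.28j, 0.56+0.00j]]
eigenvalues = [(-1.03+2.47j), (-1.03-2.47j), (-0.01+0j)]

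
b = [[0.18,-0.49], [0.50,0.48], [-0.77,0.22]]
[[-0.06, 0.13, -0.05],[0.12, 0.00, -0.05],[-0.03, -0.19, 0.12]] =b @ [[0.08, 0.19, -0.14], [0.16, -0.19, 0.05]]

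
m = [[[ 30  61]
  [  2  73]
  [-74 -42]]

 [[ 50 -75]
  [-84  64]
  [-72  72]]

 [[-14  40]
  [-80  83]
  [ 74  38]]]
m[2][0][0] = -14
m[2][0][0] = -14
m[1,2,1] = 72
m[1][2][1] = 72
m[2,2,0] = 74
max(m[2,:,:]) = 83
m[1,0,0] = 50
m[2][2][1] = 38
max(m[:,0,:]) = 61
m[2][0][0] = -14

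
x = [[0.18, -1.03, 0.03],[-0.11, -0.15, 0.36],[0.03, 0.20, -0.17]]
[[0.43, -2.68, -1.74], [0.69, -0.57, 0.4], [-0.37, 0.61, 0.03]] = x@[[2.19,3.71,-1.92], [0.04,3.28,1.39], [2.61,0.92,1.1]]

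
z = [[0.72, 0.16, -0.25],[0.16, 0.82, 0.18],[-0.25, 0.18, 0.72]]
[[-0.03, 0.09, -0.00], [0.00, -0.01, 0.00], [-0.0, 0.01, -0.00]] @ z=[[-0.01, 0.07, 0.02], [-0.00, -0.01, -0.00], [0.0, 0.01, 0.0]]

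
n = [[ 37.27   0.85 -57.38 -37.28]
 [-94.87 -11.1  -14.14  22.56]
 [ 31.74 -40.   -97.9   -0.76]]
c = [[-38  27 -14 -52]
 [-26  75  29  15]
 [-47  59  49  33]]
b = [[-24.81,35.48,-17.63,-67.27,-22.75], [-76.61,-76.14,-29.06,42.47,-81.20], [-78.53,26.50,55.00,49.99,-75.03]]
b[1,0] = -76.61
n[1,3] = 22.56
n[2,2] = -97.9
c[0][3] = -52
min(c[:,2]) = -14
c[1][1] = 75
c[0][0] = -38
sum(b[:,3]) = 25.190000000000005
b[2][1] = 26.5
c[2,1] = 59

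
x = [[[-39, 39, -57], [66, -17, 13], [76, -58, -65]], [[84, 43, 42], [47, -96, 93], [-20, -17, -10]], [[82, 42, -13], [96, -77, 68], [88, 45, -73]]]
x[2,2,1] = 45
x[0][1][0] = 66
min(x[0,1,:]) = -17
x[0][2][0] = 76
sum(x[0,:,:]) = -42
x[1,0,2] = 42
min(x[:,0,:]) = -57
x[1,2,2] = -10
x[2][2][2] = -73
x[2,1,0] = 96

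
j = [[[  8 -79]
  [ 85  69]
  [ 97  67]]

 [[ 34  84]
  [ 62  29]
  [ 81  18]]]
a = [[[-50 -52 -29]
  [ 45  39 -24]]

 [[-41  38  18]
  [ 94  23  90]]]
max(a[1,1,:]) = 94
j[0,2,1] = 67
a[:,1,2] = [-24, 90]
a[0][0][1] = -52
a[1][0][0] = -41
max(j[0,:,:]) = 97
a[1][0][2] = 18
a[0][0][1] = -52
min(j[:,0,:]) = -79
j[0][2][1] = 67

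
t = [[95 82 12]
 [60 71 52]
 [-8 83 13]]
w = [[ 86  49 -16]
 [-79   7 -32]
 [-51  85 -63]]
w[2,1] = 85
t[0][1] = 82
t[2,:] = [-8, 83, 13]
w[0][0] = 86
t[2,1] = 83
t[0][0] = 95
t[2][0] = -8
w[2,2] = -63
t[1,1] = 71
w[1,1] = 7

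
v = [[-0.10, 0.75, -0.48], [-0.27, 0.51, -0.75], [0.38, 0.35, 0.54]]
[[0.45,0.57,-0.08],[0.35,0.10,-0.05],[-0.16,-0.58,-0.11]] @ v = [[-0.23,0.6,-0.69], [-0.08,0.3,-0.27], [0.13,-0.45,0.45]]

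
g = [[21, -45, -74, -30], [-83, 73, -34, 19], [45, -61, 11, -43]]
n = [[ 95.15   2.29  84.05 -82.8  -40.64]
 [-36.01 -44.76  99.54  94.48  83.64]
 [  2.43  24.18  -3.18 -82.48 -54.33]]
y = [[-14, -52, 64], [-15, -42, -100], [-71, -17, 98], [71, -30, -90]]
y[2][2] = 98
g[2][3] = -43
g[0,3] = -30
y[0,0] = -14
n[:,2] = [84.05, 99.54, -3.18]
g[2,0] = 45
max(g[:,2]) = 11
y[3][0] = 71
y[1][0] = -15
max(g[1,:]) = 73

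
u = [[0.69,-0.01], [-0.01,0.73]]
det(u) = 0.504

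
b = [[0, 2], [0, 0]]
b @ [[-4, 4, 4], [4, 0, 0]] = [[8, 0, 0], [0, 0, 0]]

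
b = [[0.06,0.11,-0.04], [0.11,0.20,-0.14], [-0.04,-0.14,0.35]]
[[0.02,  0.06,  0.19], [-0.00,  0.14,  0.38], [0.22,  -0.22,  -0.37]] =b @ [[1.0, 1.02, 1.05], [-0.08, -0.27, 0.94], [0.7, -0.61, -0.55]]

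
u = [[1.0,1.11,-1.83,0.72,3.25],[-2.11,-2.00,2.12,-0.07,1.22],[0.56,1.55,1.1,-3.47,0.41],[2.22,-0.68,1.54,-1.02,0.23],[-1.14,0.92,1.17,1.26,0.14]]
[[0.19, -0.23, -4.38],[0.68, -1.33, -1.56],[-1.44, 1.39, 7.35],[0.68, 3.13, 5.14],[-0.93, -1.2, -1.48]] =u@ [[0.24, 1.05, 1.05],[-0.69, -0.14, 0.42],[-0.15, 0.34, 1.14],[0.11, -0.20, -1.5],[0.11, -0.11, -0.84]]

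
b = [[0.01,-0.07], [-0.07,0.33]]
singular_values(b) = [0.34, 0.0]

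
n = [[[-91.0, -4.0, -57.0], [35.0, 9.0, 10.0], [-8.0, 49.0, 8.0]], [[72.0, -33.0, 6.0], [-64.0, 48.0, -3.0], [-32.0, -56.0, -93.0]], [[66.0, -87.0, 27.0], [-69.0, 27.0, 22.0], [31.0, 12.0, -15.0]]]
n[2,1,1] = 27.0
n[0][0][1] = -4.0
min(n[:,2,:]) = -93.0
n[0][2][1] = 49.0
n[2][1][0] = -69.0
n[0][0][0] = -91.0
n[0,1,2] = 10.0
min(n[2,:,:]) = -87.0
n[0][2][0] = -8.0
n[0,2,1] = 49.0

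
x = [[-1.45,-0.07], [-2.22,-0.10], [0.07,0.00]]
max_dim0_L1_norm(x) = 3.74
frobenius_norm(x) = 2.66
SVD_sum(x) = [[-1.45, -0.07], [-2.22, -0.10], [0.07, 0.0]] + [[0.00, -0.00],[-0.00, 0.00],[0.00, -0.0]]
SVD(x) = [[-0.55, 0.66],[-0.84, -0.41],[0.03, 0.63]] @ diag([2.6553105853337238, 0.0050690644773718745]) @ [[1.0, 0.05], [0.05, -1.0]]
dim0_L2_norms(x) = [2.65, 0.12]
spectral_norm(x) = 2.66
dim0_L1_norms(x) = [3.74, 0.17]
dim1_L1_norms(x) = [1.52, 2.32, 0.07]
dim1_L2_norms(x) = [1.45, 2.22, 0.07]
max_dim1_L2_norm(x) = 2.22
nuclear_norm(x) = 2.66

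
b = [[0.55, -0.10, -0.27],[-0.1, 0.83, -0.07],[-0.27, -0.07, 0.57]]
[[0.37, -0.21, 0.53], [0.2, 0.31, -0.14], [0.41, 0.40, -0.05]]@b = [[0.08, -0.25, 0.22], [0.12, 0.25, -0.16], [0.20, 0.29, -0.17]]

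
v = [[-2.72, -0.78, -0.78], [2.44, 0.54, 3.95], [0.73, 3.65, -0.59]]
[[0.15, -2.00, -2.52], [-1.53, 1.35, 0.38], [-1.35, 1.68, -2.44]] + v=[[-2.57, -2.78, -3.3], [0.91, 1.89, 4.33], [-0.62, 5.33, -3.03]]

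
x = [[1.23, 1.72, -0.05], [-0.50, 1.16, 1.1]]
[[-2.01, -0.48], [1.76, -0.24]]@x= [[-2.23, -4.01, -0.43],[2.28, 2.75, -0.35]]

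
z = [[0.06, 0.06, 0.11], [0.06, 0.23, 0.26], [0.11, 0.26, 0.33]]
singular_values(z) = [0.57, 0.05, 0.0]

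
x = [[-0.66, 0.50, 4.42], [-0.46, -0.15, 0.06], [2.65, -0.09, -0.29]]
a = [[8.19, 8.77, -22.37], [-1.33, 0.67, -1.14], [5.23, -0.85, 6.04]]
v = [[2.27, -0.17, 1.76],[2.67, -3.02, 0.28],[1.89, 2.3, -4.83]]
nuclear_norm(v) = 12.15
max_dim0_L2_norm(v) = 5.15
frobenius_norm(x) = 5.25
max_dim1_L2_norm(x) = 4.5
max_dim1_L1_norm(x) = 5.58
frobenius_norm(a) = 26.69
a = x @ v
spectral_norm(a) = 25.73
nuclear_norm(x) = 7.31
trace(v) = -5.58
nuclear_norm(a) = 33.35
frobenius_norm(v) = 7.54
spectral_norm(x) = 4.58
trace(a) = 14.90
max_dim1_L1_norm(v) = 9.02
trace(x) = -1.10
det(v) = 50.22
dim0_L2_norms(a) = [9.81, 8.84, 23.2]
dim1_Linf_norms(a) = [22.37, 1.33, 6.04]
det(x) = 1.92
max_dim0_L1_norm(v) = 6.87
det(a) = 96.47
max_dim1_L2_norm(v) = 5.67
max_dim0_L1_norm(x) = 4.77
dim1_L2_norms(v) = [2.88, 4.04, 5.67]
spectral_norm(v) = 5.85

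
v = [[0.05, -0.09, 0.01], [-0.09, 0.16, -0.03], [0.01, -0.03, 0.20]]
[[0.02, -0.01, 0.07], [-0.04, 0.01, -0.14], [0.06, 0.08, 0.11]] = v@[[0.2, -0.14, 0.41], [-0.08, 0.05, -0.53], [0.30, 0.41, 0.47]]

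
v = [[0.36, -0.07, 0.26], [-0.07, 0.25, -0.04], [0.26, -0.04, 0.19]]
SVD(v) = [[-0.79, -0.18, -0.59], [0.24, -0.97, -0.04], [-0.57, -0.17, 0.81]] @ diag([0.5687068401216149, 0.23015480474340486, 0.0011383551349803901]) @ [[-0.79, 0.24, -0.57], [-0.18, -0.97, -0.17], [-0.59, -0.04, 0.81]]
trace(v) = 0.80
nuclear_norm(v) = 0.80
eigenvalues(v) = [0.57, 0.0, 0.23]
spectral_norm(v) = 0.57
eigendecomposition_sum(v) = [[0.35, -0.11, 0.25],  [-0.11, 0.03, -0.08],  [0.25, -0.08, 0.18]] + [[0.0, 0.00, -0.00], [0.0, 0.0, -0.0], [-0.0, -0.0, 0.00]] + [[0.01, 0.04, 0.01], [0.04, 0.22, 0.04], [0.01, 0.04, 0.01]]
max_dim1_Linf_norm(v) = 0.36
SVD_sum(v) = [[0.35,-0.11,0.25], [-0.11,0.03,-0.08], [0.25,-0.08,0.18]] + [[0.01, 0.04, 0.01],[0.04, 0.22, 0.04],[0.01, 0.04, 0.01]] + [[0.00,0.00,-0.00], [0.0,0.0,-0.0], [-0.00,-0.0,0.00]]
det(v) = 0.00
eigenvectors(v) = [[-0.79, 0.59, 0.18],[0.24, 0.04, 0.97],[-0.57, -0.81, 0.17]]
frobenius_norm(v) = 0.61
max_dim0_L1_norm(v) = 0.69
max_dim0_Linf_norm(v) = 0.36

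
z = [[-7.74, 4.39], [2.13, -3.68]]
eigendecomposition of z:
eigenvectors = [[-0.94, -0.61], [0.35, -0.79]]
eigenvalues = [-9.38, -2.04]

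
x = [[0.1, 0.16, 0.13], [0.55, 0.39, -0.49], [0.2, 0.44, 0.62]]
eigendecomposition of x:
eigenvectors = [[-0.70+0.00j, (-0.19-0.06j), -0.19+0.06j], [(0.67+0j), 0.19-0.61j, (0.19+0.61j)], [-0.25+0.00j, (-0.74+0j), (-0.74-0j)]]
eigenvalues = [(-0.01+0j), (0.56+0.37j), (0.56-0.37j)]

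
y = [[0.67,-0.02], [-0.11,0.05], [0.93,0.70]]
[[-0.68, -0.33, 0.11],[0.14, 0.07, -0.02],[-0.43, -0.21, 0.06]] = y @ [[-0.99,-0.48,0.16], [0.70,0.34,-0.12]]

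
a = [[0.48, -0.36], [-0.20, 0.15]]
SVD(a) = [[-0.92, 0.38], [0.38, 0.92]] @ diag([0.6499999999999999, 4.4408920985006264e-17]) @ [[-0.80, 0.60], [-0.60, -0.80]]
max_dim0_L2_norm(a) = 0.52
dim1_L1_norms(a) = [0.84, 0.35]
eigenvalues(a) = [0.63, -0.0]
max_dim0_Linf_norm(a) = 0.48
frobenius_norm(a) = 0.65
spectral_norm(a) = 0.65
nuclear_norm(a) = 0.65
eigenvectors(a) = [[0.92, 0.6], [-0.38, 0.80]]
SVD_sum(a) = [[0.48,-0.36], [-0.20,0.15]] + [[-0.0,-0.0],[-0.00,-0.0]]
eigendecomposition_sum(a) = [[0.48, -0.36],[-0.2, 0.15]] + [[-0.00, -0.00], [-0.0, -0.0]]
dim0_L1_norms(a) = [0.68, 0.51]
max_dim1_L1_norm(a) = 0.84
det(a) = -0.00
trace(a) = 0.63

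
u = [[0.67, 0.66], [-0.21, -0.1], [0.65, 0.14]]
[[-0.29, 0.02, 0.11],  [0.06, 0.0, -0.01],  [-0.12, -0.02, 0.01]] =u @ [[-0.12, -0.04, -0.02], [-0.31, 0.07, 0.19]]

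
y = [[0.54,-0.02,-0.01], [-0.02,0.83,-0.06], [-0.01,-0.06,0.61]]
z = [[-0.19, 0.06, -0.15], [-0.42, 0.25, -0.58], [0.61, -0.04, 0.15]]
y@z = [[-0.1, 0.03, -0.07], [-0.38, 0.21, -0.49], [0.40, -0.04, 0.13]]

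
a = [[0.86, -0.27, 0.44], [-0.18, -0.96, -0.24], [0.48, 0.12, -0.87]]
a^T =[[0.86,-0.18,0.48], [-0.27,-0.96,0.12], [0.44,-0.24,-0.87]]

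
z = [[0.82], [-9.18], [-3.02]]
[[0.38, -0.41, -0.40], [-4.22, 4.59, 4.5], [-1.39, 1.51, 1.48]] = z @[[0.46,-0.50,-0.49]]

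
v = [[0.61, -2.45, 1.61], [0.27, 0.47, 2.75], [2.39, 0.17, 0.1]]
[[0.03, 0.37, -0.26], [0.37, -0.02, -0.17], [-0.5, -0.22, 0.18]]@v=[[-0.5, 0.06, 1.04], [-0.19, -0.94, 0.52], [0.07, 1.15, -1.39]]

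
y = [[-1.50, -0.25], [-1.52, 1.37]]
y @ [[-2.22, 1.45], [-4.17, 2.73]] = [[4.37,-2.86], [-2.34,1.54]]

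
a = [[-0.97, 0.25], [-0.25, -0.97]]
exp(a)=[[0.37, 0.09],[-0.09, 0.37]]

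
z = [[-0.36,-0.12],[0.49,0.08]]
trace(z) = -0.28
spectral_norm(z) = 0.62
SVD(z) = [[-0.61, 0.8], [0.80, 0.61]] @ diag([0.6230421309270928, 0.04815083685490051]) @ [[0.98,  0.22], [0.22,  -0.98]]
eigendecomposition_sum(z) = [[(-0.18-0.1j), -0.06-0.08j], [0.24+0.34j, 0.04+0.20j]] + [[(-0.18+0.1j),  (-0.06+0.08j)], [0.24-0.34j,  (0.04-0.2j)]]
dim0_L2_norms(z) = [0.61, 0.14]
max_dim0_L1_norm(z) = 0.85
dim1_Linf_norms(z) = [0.36, 0.49]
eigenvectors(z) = [[0.40-0.19j,0.40+0.19j], [(-0.9+0j),-0.90-0.00j]]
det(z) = 0.03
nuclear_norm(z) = 0.67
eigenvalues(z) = [(-0.14+0.1j), (-0.14-0.1j)]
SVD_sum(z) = [[-0.37,-0.08], [0.48,0.11]] + [[0.01, -0.04], [0.01, -0.03]]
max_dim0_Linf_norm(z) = 0.49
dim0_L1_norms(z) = [0.85, 0.2]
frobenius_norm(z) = 0.62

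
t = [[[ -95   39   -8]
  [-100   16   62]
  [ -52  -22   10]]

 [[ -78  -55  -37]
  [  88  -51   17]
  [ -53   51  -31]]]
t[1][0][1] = -55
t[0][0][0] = -95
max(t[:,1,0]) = 88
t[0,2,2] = 10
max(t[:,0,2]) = -8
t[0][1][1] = 16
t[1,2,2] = -31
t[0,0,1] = 39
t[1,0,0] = -78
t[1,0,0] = -78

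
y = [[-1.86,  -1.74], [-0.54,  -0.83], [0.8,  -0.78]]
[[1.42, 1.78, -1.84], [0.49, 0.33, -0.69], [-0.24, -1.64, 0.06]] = y @ [[-0.54, -1.49, 0.54], [-0.24, 0.57, 0.48]]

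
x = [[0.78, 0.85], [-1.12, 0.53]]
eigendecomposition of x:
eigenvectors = [[(-0.08-0.65j), (-0.08+0.65j)], [0.75+0.00j, (0.75-0j)]]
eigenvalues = [(0.66+0.97j), (0.66-0.97j)]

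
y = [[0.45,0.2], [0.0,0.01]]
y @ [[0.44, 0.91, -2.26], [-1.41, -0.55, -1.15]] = [[-0.08, 0.30, -1.25], [-0.01, -0.01, -0.01]]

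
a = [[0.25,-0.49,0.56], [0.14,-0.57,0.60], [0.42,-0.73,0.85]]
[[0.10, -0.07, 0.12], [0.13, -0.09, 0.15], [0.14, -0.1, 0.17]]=a @ [[-0.19,0.13,-0.12], [-0.09,0.07,-0.21], [0.18,-0.12,0.08]]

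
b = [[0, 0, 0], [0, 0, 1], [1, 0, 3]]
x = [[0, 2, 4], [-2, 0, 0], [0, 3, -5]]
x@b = [[4, 0, 14], [0, 0, 0], [-5, 0, -12]]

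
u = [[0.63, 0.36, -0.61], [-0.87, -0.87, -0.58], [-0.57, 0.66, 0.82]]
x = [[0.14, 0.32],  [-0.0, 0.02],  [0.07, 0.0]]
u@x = [[0.05,0.21], [-0.16,-0.3], [-0.02,-0.17]]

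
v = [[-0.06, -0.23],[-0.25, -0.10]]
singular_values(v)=[0.32, 0.16]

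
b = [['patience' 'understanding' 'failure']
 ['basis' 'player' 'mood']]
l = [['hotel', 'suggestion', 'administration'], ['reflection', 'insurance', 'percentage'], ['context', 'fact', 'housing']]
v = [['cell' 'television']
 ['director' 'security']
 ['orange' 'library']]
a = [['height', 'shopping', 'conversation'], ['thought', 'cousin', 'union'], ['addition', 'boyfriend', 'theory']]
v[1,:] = ['director', 'security']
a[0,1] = 'shopping'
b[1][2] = 'mood'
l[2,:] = ['context', 'fact', 'housing']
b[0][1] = 'understanding'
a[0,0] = 'height'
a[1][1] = 'cousin'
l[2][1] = 'fact'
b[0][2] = 'failure'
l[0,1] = 'suggestion'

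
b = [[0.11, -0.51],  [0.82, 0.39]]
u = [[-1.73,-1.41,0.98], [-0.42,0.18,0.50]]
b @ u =[[0.02,-0.25,-0.15], [-1.58,-1.09,1.0]]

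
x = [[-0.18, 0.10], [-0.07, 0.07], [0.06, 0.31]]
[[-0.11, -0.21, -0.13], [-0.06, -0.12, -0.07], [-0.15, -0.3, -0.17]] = x @ [[0.29, 0.56, 0.37],[-0.54, -1.09, -0.63]]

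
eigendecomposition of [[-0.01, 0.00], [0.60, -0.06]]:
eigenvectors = [[0.00,0.08], [1.00,1.00]]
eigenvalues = [-0.06, -0.01]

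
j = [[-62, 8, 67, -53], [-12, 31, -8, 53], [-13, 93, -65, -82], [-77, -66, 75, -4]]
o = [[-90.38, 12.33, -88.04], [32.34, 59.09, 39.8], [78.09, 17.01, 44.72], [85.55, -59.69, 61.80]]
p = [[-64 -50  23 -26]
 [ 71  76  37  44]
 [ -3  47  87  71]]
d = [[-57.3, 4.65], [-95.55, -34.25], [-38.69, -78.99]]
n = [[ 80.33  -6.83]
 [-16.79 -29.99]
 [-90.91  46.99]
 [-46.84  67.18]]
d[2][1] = -78.99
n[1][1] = -29.99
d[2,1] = -78.99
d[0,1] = 4.65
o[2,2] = 44.72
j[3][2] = 75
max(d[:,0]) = -38.69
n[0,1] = -6.83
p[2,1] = 47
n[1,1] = -29.99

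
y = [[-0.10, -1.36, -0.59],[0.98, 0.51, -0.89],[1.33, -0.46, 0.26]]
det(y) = 2.65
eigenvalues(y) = [(-0.24+1.5j), (-0.24-1.5j), (1.15+0j)]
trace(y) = 0.67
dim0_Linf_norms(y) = [1.33, 1.36, 0.89]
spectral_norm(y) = 1.70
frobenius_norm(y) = 2.50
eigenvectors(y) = [[0.66+0.00j, 0.66-0.00j, 0.29+0.00j], [(0.08-0.49j), 0.08+0.49j, (-0.59+0j)], [(-0.03-0.55j), -0.03+0.55j, (0.75+0j)]]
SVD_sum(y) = [[0.16, -0.01, -0.05], [1.1, -0.08, -0.32], [1.18, -0.09, -0.34]] + [[-0.17, -1.41, -0.21], [0.06, 0.48, 0.07], [-0.03, -0.25, -0.04]] + [[-0.09, 0.06, -0.33],[-0.18, 0.12, -0.64],[0.18, -0.12, 0.64]]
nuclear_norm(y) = 4.25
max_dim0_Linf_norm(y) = 1.36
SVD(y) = [[0.10, 0.93, 0.34], [0.68, -0.32, 0.66], [0.73, 0.17, -0.66]] @ diag([1.6951567911126475, 1.5357395991561391, 1.0180114621792884]) @ [[0.96, -0.07, -0.28], [-0.12, -0.98, -0.15], [-0.26, 0.17, -0.95]]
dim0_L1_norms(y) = [2.41, 2.33, 1.74]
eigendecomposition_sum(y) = [[-0.07+0.73j, (-0.55+0.08j), -0.41-0.22j], [(0.53+0.14j), -0.00+0.42j, -0.21+0.28j], [0.61+0.02j, (0.1+0.45j), (-0.16+0.35j)]] + [[-0.07-0.73j, -0.55-0.08j, (-0.41+0.22j)], [0.53-0.14j, -0.00-0.42j, -0.21-0.28j], [(0.61-0.02j), 0.10-0.45j, -0.16-0.35j]] + [[(0.04-0j), -0.26+0.00j, 0.23-0.00j],[-0.09+0.00j, (0.52-0j), (-0.46+0j)],[0.11-0.00j, (-0.65+0j), 0.58-0.00j]]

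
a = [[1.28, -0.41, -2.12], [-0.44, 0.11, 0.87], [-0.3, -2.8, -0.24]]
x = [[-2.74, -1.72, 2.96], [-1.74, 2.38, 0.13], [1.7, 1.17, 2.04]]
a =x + [[4.02, 1.31, -5.08], [1.3, -2.27, 0.74], [-2.00, -3.97, -2.28]]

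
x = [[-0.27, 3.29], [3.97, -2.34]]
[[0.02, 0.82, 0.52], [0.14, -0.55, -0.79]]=x@[[0.04,0.01,-0.11], [0.01,0.25,0.15]]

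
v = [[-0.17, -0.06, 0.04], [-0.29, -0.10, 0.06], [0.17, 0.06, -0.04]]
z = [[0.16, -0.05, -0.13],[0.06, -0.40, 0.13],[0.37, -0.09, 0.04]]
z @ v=[[-0.03, -0.01, 0.01], [0.13, 0.04, -0.03], [-0.03, -0.01, 0.01]]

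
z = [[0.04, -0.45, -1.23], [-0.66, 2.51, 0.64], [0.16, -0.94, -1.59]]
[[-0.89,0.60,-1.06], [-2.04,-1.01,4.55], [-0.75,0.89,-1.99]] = z @ [[0.35, 1.05, 0.22], [-1.00, -0.01, 1.82], [1.1, -0.45, 0.2]]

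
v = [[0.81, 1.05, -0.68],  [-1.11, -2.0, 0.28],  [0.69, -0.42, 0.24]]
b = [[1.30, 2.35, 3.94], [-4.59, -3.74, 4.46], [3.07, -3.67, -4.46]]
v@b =[[-5.85, 0.47, 10.91], [8.6, 3.84, -14.54], [3.56, 2.31, -0.22]]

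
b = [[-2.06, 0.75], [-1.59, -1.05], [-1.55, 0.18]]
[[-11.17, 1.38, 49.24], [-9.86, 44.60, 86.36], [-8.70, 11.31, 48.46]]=b@ [[5.7,  -10.40,  -34.71], [0.76,  -26.73,  -29.69]]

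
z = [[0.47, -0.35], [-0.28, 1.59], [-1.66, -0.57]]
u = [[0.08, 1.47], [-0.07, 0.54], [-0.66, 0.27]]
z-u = [[0.39, -1.82],[-0.21, 1.05],[-1.0, -0.84]]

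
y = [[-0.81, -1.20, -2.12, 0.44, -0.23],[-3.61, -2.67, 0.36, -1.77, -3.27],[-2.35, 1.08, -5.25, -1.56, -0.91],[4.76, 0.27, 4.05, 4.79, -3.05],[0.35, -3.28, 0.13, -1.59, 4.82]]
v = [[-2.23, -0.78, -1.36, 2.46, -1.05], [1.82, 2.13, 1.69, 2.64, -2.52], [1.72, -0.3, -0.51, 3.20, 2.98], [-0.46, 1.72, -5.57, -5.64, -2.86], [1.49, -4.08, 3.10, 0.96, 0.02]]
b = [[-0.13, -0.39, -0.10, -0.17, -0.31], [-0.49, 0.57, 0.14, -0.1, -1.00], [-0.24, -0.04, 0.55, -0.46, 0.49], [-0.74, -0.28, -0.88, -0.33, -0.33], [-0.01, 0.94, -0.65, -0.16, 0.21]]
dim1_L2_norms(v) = [3.82, 4.9, 4.74, 8.61, 5.42]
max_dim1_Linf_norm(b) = 1.0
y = v @ b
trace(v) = -6.23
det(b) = -0.28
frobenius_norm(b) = 2.39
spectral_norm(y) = 10.22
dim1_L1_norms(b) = [1.1, 2.3, 1.78, 2.56, 1.97]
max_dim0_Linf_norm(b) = 1.0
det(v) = 2037.59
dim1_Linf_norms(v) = [2.46, 2.64, 3.2, 5.64, 4.08]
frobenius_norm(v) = 12.83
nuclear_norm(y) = 25.59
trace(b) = 0.87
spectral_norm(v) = 10.02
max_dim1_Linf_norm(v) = 5.64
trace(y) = 0.88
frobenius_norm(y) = 13.66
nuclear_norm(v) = 25.62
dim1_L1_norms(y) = [4.8, 11.68, 11.15, 16.92, 10.17]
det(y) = -577.54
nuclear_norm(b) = 4.82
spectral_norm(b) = 1.55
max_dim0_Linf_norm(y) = 5.25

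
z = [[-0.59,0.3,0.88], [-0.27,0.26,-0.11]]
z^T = [[-0.59, -0.27], [0.30, 0.26], [0.88, -0.11]]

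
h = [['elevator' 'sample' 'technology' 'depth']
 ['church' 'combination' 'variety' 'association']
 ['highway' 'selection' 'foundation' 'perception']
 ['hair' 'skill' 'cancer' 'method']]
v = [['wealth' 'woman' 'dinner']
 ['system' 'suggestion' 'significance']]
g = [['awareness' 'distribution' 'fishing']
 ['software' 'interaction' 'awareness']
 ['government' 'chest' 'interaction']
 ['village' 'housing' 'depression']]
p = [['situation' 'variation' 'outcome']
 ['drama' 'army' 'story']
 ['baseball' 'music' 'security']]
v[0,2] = 'dinner'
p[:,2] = ['outcome', 'story', 'security']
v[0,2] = 'dinner'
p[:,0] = ['situation', 'drama', 'baseball']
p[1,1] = 'army'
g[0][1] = 'distribution'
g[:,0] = ['awareness', 'software', 'government', 'village']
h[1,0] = 'church'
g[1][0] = 'software'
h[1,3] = 'association'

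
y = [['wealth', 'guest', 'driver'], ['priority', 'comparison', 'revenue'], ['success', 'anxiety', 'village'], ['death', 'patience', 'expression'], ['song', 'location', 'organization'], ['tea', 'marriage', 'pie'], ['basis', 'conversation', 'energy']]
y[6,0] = 'basis'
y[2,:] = ['success', 'anxiety', 'village']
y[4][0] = 'song'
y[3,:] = ['death', 'patience', 'expression']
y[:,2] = ['driver', 'revenue', 'village', 'expression', 'organization', 'pie', 'energy']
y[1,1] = 'comparison'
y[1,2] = 'revenue'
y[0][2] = 'driver'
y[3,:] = ['death', 'patience', 'expression']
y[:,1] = ['guest', 'comparison', 'anxiety', 'patience', 'location', 'marriage', 'conversation']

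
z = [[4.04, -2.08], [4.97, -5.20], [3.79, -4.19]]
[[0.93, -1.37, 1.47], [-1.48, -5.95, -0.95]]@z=[[2.52, -0.97], [-39.15, 38.00]]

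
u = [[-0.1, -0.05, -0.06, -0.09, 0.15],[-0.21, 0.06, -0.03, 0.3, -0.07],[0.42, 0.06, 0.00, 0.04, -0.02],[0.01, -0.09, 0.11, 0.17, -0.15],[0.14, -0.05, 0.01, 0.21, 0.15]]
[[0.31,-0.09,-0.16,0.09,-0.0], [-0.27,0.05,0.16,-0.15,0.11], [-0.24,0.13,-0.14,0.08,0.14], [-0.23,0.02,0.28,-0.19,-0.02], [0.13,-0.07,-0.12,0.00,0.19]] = u @ [[-0.41, 0.26, -0.37, 0.22, 0.29], [-0.09, 0.10, -0.2, 0.15, 0.03], [1.36, -0.81, 0.92, -0.58, -0.71], [-0.57, 0.07, 0.20, -0.34, 0.56], [1.94, -0.70, -0.87, 0.37, 0.25]]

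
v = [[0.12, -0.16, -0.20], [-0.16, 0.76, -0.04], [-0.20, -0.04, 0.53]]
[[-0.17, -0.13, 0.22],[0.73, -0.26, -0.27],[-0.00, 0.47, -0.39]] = v @ [[-0.7, -0.37, 0.13], [0.80, -0.38, -0.37], [-0.21, 0.71, -0.72]]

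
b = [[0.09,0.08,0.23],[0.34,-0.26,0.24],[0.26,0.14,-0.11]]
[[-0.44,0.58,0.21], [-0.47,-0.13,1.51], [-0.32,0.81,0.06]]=b @ [[-1.25,  1.64,  1.92], [-0.85,  3.32,  -2.38], [-1.11,  0.73,  0.98]]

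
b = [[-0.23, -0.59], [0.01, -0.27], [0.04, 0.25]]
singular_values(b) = [0.73, 0.11]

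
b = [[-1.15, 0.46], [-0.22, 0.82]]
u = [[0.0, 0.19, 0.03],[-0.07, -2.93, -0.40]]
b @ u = [[-0.03, -1.57, -0.22],[-0.06, -2.44, -0.33]]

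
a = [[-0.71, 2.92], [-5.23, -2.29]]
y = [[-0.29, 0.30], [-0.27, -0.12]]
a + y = [[-1.00, 3.22], [-5.50, -2.41]]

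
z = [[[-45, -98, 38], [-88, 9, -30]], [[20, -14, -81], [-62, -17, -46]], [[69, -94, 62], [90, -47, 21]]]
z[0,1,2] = -30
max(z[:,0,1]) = -14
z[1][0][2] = -81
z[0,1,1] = 9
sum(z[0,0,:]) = -105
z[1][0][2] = -81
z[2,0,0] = 69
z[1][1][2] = -46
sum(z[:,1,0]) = -60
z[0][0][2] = 38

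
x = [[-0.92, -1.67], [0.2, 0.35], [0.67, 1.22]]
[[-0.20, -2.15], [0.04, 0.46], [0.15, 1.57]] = x@ [[0.09, 0.96], [0.07, 0.76]]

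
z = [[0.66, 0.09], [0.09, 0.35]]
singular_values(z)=[0.68, 0.33]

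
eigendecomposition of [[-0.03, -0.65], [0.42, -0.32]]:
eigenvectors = [[(0.78+0j), (0.78-0j)], [(0.17-0.6j), (0.17+0.6j)]]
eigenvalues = [(-0.18+0.5j), (-0.18-0.5j)]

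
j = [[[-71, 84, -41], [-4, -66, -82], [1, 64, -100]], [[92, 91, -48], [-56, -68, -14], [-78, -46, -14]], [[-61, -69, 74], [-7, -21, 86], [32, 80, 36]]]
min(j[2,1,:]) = -21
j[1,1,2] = -14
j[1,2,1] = -46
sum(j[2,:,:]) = 150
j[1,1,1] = -68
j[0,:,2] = [-41, -82, -100]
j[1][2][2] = -14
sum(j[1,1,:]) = -138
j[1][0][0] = 92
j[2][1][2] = 86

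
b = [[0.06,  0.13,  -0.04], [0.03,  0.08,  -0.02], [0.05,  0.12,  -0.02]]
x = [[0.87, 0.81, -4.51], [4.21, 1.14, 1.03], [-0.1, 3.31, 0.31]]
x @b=[[-0.15,-0.36,0.04], [0.34,0.76,-0.21], [0.11,0.29,-0.07]]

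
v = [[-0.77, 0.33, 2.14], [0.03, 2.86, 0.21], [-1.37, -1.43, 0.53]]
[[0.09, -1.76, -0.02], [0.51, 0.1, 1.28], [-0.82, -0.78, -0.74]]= v@[[0.51,0.18,0.05],[0.16,0.09,0.45],[0.2,-0.77,-0.06]]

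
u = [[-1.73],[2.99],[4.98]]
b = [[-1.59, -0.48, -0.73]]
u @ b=[[2.75, 0.83, 1.26], [-4.75, -1.44, -2.18], [-7.92, -2.39, -3.64]]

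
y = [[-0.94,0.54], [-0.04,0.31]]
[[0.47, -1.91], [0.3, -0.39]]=y @[[0.07, 1.42], [0.99, -1.06]]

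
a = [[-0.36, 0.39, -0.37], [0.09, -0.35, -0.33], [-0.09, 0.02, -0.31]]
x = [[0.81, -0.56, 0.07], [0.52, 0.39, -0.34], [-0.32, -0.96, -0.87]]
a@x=[[0.03, 0.71, 0.16], [-0.0, 0.13, 0.41], [0.04, 0.36, 0.26]]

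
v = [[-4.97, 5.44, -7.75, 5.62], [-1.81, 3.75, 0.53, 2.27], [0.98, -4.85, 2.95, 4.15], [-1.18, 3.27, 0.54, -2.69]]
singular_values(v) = [12.92, 7.53, 3.83, 0.68]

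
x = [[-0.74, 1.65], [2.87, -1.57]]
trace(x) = -2.31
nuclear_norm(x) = 4.60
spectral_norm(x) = 3.60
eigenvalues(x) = [1.06, -3.37]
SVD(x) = [[-0.44,0.90], [0.90,0.44]] @ diag([3.603974178259747, 0.9915997793651323]) @ [[0.81, -0.59],[0.59, 0.81]]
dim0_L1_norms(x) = [3.61, 3.22]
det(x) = -3.57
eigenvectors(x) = [[0.68, -0.53],[0.74, 0.85]]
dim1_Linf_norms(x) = [1.65, 2.87]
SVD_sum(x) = [[-1.27, 0.93], [2.61, -1.92]] + [[0.53,0.72],[0.26,0.35]]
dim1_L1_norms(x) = [2.39, 4.44]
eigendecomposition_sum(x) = [[0.63, 0.39],  [0.69, 0.43]] + [[-1.37, 1.26], [2.18, -2.00]]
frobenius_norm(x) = 3.74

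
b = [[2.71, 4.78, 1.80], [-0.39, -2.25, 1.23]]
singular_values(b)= [6.04, 1.91]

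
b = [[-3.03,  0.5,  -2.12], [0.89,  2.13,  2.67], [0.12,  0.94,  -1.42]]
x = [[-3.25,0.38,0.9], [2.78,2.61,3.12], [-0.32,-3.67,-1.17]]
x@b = [[10.29,0.03,6.63], [-5.73,9.88,-3.36], [-2.44,-9.08,-7.46]]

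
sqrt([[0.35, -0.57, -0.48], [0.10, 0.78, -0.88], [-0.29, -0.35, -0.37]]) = [[(0.64+0.11j), (-0.33+0.14j), -0.28+0.46j], [(0.06+0.08j), (0.89+0.11j), (-0.51+0.34j)], [(-0.17+0.15j), (-0.2+0.21j), 0.22+0.66j]]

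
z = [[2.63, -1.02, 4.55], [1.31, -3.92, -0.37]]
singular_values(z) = [5.57, 3.85]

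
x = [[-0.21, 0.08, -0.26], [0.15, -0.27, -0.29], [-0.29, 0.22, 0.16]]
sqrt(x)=[[(0.18+0.44j), (-0.12-0.07j), (-0.32+0.29j)], [0.20-0.17j, -0.13+0.53j, -0.34+0.32j], [(-0.23+0.31j), 0.15-0.23j, 0.39+0.05j]]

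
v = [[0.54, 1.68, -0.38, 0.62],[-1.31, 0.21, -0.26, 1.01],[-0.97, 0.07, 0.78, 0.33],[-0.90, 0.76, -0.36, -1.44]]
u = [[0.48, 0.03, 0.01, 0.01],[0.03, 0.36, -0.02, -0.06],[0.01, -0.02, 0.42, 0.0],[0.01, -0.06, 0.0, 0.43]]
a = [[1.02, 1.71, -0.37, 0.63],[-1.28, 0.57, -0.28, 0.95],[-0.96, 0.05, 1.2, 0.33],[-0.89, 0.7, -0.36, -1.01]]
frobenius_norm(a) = 3.51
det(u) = 0.03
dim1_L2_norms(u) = [0.48, 0.37, 0.42, 0.43]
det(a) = -6.78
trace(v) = 0.09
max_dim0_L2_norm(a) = 2.1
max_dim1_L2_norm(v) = 1.91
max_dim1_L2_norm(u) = 0.48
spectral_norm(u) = 0.49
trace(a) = 1.78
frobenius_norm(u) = 0.86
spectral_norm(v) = 1.96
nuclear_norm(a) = 6.76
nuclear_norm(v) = 6.55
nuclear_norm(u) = 1.69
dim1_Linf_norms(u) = [0.48, 0.36, 0.42, 0.43]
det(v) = -5.49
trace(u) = 1.69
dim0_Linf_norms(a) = [1.28, 1.71, 1.2, 1.01]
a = u + v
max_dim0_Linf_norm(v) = 1.68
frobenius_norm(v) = 3.43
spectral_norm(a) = 2.25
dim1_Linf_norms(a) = [1.71, 1.28, 1.2, 1.01]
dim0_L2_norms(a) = [2.1, 1.93, 1.34, 1.56]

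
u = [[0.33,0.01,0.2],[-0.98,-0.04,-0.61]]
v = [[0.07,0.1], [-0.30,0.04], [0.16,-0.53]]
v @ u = [[-0.07, -0.0, -0.05], [-0.14, -0.00, -0.08], [0.57, 0.02, 0.36]]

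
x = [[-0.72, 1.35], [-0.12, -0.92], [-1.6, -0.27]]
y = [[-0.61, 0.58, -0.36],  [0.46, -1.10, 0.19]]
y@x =[[0.95, -1.26], [-0.5, 1.58]]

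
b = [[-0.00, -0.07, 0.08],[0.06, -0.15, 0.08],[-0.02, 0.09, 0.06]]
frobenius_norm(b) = 0.24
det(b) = 0.00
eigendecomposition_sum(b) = [[0.06, -0.14, 0.03], [0.09, -0.19, 0.04], [-0.03, 0.07, -0.02]] + [[-0.07, 0.05, 0.01], [-0.03, 0.02, 0.0], [0.01, -0.01, -0.0]] + [[0.00, 0.01, 0.04], [0.0, 0.01, 0.04], [0.0, 0.03, 0.08]]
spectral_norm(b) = 0.21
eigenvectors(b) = [[0.57, 0.91, 0.43], [0.77, 0.39, 0.38], [-0.29, -0.16, 0.82]]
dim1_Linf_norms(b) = [0.08, 0.15, 0.09]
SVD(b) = [[0.44,  -0.44,  -0.78], [0.85,  -0.06,  0.52], [-0.28,  -0.89,  0.35]] @ diag([0.21115535221648613, 0.10326277650021183, 0.025499337634514584]) @ [[0.27, -0.87, 0.41], [0.14, -0.39, -0.91], [0.95, 0.3, 0.02]]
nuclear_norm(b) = 0.34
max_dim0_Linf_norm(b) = 0.15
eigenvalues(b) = [-0.14, -0.04, 0.09]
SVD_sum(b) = [[0.03, -0.08, 0.04],[0.05, -0.16, 0.07],[-0.02, 0.05, -0.02]] + [[-0.01, 0.02, 0.04], [-0.0, 0.00, 0.01], [-0.01, 0.04, 0.08]] + [[-0.02,-0.01,-0.00],  [0.01,0.0,0.00],  [0.01,0.0,0.0]]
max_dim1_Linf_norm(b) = 0.15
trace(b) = -0.09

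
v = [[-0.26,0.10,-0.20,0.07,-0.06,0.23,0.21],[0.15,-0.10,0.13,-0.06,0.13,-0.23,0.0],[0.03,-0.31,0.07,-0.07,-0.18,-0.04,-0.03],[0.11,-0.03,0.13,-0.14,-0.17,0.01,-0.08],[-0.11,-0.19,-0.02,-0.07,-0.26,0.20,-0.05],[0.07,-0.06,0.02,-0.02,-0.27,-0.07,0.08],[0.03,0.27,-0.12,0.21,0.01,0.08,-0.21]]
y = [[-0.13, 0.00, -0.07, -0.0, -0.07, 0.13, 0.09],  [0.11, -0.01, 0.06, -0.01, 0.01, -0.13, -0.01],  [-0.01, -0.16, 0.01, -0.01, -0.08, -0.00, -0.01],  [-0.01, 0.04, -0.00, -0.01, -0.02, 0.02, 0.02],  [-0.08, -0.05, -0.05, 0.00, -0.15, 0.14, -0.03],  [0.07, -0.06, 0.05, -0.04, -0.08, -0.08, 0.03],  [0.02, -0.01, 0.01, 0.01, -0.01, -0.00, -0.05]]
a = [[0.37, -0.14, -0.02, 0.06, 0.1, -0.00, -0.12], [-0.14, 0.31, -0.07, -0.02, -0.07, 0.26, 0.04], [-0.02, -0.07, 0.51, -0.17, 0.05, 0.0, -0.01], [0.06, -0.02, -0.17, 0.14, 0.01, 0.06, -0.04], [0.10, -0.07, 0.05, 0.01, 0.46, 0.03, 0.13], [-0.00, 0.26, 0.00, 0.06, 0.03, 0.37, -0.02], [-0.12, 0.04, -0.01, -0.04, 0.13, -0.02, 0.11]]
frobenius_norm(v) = 1.01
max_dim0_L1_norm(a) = 0.91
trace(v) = -0.97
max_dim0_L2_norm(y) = 0.25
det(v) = -0.00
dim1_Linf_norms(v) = [0.26, 0.23, 0.31, 0.17, 0.26, 0.27, 0.27]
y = a @ v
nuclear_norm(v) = 2.04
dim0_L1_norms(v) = [0.76, 1.06, 0.69, 0.64, 1.08, 0.86, 0.66]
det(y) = 0.00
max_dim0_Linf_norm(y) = 0.16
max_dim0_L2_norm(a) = 0.54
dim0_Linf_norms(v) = [0.26, 0.31, 0.2, 0.21, 0.27, 0.23, 0.21]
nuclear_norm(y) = 0.82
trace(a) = 2.27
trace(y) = -0.42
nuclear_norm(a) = 2.28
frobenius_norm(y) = 0.45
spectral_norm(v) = 0.67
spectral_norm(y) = 0.36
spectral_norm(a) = 0.68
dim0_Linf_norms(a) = [0.37, 0.31, 0.51, 0.17, 0.46, 0.37, 0.13]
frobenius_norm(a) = 1.11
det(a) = 0.00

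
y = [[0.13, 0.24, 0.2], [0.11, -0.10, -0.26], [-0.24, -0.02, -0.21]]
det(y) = 0.017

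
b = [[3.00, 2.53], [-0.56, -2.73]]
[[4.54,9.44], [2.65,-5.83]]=b@[[2.82, 1.63], [-1.55, 1.80]]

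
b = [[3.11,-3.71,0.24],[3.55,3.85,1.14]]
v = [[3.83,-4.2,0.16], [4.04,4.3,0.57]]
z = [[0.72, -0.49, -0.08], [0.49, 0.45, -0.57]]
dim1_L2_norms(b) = [4.85, 5.36]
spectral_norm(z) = 0.97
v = b + z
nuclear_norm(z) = 1.74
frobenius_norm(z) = 1.24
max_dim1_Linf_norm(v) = 4.3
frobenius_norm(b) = 7.23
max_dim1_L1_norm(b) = 8.54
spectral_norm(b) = 5.48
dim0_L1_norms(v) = [7.87, 8.5, 0.73]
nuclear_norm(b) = 10.19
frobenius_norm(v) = 8.21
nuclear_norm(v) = 11.61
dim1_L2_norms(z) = [0.87, 0.88]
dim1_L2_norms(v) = [5.69, 5.93]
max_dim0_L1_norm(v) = 8.5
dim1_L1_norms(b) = [7.06, 8.54]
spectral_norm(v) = 6.05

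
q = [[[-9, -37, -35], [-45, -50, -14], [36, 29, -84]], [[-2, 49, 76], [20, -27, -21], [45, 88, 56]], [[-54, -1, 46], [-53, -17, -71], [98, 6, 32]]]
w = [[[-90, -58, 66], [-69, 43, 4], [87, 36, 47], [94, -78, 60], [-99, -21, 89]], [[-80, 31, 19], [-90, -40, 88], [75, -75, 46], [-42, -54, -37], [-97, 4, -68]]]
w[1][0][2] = 19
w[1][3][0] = -42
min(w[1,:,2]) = -68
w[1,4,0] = -97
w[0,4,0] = -99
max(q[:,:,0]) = 98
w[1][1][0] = -90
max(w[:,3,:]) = 94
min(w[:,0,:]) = -90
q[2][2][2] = 32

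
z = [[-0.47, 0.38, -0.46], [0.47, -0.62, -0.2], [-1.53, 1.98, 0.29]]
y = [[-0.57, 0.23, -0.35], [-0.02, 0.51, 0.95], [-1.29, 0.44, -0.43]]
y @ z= [[0.91, -1.05, 0.11], [-1.2, 1.56, 0.18], [1.47, -1.61, 0.38]]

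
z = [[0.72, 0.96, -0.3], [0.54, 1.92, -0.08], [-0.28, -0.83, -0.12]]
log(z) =[[(-0.66+0.13j),  0.86+0.44j,  -0.37+1.25j], [(0.51-0.02j),  0.47-0.07j,  -0.06-0.20j], [-0.28+0.31j,  -0.85+1.08j,  -1.66+3.09j]]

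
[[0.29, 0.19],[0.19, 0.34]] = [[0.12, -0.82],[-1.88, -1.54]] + [[0.17, 1.01], [2.07, 1.88]]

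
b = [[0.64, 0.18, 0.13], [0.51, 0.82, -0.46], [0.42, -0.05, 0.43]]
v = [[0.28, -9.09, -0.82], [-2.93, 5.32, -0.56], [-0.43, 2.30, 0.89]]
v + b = [[0.92, -8.91, -0.69], [-2.42, 6.14, -1.02], [-0.01, 2.25, 1.32]]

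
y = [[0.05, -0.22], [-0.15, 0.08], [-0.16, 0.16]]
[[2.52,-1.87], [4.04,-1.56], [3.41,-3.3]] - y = [[2.47, -1.65], [4.19, -1.64], [3.57, -3.46]]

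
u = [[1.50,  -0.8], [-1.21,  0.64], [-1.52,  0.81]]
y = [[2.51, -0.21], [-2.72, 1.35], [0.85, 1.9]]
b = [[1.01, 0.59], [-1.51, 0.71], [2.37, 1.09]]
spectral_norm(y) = 3.89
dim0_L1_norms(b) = [4.89, 2.39]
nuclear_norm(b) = 4.29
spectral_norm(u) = 2.78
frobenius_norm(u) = 2.78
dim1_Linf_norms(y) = [2.51, 2.72, 1.9]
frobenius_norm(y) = 4.46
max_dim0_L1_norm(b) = 4.89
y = u + b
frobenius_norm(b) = 3.31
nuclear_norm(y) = 6.07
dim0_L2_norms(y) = [3.8, 2.34]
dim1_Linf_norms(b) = [1.01, 1.51, 2.37]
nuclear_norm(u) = 2.78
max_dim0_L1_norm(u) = 4.23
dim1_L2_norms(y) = [2.52, 3.04, 2.08]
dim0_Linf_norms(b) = [2.37, 1.09]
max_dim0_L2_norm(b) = 2.99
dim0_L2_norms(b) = [2.99, 1.43]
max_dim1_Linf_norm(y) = 2.72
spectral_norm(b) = 3.08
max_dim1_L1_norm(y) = 4.07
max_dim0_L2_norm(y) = 3.8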